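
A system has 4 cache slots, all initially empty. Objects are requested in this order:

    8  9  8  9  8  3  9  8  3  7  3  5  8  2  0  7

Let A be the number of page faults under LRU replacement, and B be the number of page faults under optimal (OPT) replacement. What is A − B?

Under LRU: F F . . . F . . . F . F . F F F → 8 faults.
Under OPT: F F . . . F . . . F . F . F F . → 7 faults.
A − B = 8 − 7 = 1.

1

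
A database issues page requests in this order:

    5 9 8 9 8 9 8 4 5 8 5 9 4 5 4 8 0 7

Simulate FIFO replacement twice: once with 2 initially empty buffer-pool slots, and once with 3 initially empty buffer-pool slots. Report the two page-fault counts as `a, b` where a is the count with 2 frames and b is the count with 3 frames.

2 frames: F F F . . . . F F F . F F F . F F F → 12 faults.
3 frames: F F F . . . . F F . . F . . . F F F → 9 faults.
9 < 12: adding a frame reduced faults, as is typical.

12, 9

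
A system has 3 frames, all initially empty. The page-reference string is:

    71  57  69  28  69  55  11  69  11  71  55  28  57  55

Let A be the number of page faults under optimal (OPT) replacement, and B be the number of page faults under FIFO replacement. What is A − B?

-2

Under OPT: F F F F . F F . . . F F F . → 9 faults.
Under FIFO: F F F F . F F F . F F F F . → 11 faults.
A − B = 9 − 11 = -2.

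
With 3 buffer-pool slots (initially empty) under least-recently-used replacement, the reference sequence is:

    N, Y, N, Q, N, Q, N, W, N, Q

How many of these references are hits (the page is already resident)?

6

N -> fault, frames {N}
Y -> fault, frames {N,Y}
N -> hit
Q -> fault, frames {Y,N,Q}
N -> hit
Q -> hit
N -> hit
W -> fault, evict Y, frames {Q,N,W}
N -> hit
Q -> hit
Hits: 6.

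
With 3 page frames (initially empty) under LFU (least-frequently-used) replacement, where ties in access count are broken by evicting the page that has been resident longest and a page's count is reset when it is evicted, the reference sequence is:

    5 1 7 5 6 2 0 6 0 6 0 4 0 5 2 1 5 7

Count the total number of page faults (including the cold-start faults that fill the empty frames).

13

5 → fault, frames (5)
1 → fault, frames (5 1)
7 → fault, frames (5 1 7)
5 → hit
6 → fault, evict 1, frames (5 7 6)
2 → fault, evict 7, frames (5 6 2)
0 → fault, evict 6, frames (5 2 0)
6 → fault, evict 2, frames (5 0 6)
0 → hit
6 → hit
0 → hit
4 → fault, evict 5, frames (0 6 4)
0 → hit
5 → fault, evict 4, frames (0 6 5)
2 → fault, evict 5, frames (0 6 2)
1 → fault, evict 2, frames (0 6 1)
5 → fault, evict 1, frames (0 6 5)
7 → fault, evict 5, frames (0 6 7)
Page faults: 13.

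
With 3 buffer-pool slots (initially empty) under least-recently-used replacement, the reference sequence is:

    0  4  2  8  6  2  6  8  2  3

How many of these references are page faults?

6

0 -> miss, frames {0}
4 -> miss, frames {0,4}
2 -> miss, frames {0,4,2}
8 -> miss, evict 0, frames {4,2,8}
6 -> miss, evict 4, frames {2,8,6}
2 -> hit
6 -> hit
8 -> hit
2 -> hit
3 -> miss, evict 6, frames {8,2,3}
Page faults: 6.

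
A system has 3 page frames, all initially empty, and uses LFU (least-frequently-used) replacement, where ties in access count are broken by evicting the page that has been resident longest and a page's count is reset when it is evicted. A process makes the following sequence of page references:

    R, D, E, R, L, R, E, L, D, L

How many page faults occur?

5

R: fault, frames {R}
D: fault, frames {R,D}
E: fault, frames {R,D,E}
R: hit
L: fault, evict D, frames {R,E,L}
R: hit
E: hit
L: hit
D: fault, evict E, frames {R,L,D}
L: hit
Page faults: 5.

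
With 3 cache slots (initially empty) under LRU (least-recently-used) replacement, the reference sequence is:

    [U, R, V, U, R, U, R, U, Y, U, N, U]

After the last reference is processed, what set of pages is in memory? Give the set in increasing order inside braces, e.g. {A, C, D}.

U → fault, frames {U}
R → fault, frames {U,R}
V → fault, frames {U,R,V}
U → hit
R → hit
U → hit
R → hit
U → hit
Y → fault, evict V, frames {R,U,Y}
U → hit
N → fault, evict R, frames {Y,U,N}
U → hit

{N, U, Y}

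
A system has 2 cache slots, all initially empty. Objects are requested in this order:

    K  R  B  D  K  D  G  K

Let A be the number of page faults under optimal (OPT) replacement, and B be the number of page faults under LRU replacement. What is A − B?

Under OPT: F F F F . . F . → 5 faults.
Under LRU: F F F F F . F F → 7 faults.
A − B = 5 − 7 = -2.

-2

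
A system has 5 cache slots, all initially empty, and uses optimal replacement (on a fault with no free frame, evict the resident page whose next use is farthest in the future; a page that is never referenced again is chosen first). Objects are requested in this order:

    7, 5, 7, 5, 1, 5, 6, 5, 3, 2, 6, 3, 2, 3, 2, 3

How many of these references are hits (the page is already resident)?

7: miss, frames [7]
5: miss, frames [7, 5]
7: hit
5: hit
1: miss, frames [7, 5, 1]
5: hit
6: miss, frames [7, 5, 1, 6]
5: hit
3: miss, frames [7, 5, 1, 6, 3]
2: miss, evict 1, frames [7, 5, 6, 3, 2]
6: hit
3: hit
2: hit
3: hit
2: hit
3: hit
Hits: 10.

10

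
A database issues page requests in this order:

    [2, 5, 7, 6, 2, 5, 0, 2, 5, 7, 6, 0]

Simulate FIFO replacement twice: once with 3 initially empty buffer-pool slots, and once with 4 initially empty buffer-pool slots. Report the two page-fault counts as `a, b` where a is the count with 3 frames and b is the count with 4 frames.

3 frames: F F F F F F F . . F F . → 9 faults.
4 frames: F F F F . . F F F F F F → 10 faults.
10 > 9: adding a frame increased faults — Belady's anomaly.

9, 10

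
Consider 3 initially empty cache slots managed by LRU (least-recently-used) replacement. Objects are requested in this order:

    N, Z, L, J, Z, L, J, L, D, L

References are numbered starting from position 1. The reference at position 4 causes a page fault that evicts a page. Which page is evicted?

N

pos 1: N: miss, frames (N)
pos 2: Z: miss, frames (N Z)
pos 3: L: miss, frames (N Z L)
pos 4: J: miss, evict N, frames (Z L J)
At position 4, page N is evicted.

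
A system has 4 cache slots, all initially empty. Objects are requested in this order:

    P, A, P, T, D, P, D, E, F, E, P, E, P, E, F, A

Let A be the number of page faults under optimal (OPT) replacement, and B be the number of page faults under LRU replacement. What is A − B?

-1

Under OPT: F F . F F . . F F . . . . . . . → 6 faults.
Under LRU: F F . F F . . F F . . . . . . F → 7 faults.
A − B = 6 − 7 = -1.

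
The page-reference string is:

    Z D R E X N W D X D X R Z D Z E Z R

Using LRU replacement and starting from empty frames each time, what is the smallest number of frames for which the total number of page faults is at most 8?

f=1: 18 faults
f=2: 14 faults
f=3: 14 faults
f=4: 11 faults
f=5: 11 faults
f=6: 9 faults
f=7: 7 faults
Smallest f with faults ≤ 8 is 7.

7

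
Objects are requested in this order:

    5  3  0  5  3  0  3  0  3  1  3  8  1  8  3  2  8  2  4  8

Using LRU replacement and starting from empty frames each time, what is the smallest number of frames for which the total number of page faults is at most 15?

f=1: 20 faults
f=2: 14 faults
f=3: 7 faults
f=4: 7 faults
f=5: 7 faults
f=6: 7 faults
f=7: 7 faults
Smallest f with faults ≤ 15 is 2.

2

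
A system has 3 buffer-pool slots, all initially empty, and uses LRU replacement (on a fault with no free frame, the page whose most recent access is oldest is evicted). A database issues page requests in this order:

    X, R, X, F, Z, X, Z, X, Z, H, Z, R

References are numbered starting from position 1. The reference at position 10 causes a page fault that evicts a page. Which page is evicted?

F

pos 1: X → fault, frames [X]
pos 2: R → fault, frames [X, R]
pos 3: X → hit
pos 4: F → fault, frames [R, X, F]
pos 5: Z → fault, evict R, frames [X, F, Z]
pos 6: X → hit
pos 7: Z → hit
pos 8: X → hit
pos 9: Z → hit
pos 10: H → fault, evict F, frames [X, Z, H]
At position 10, page F is evicted.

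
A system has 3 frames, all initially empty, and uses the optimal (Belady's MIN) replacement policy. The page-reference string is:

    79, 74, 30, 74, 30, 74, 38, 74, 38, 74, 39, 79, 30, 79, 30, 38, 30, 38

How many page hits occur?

79 -> fault, frames {79}
74 -> fault, frames {79,74}
30 -> fault, frames {79,74,30}
74 -> hit
30 -> hit
74 -> hit
38 -> fault, evict 30, frames {79,74,38}
74 -> hit
38 -> hit
74 -> hit
39 -> fault, evict 74, frames {79,38,39}
79 -> hit
30 -> fault, evict 39, frames {79,38,30}
79 -> hit
30 -> hit
38 -> hit
30 -> hit
38 -> hit
Hits: 12.

12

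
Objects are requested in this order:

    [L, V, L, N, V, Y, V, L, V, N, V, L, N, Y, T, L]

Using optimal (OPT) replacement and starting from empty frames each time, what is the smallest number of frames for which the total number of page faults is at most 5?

f=1: 16 faults
f=2: 9 faults
f=3: 7 faults
f=4: 5 faults
f=5: 5 faults
Smallest f with faults ≤ 5 is 4.

4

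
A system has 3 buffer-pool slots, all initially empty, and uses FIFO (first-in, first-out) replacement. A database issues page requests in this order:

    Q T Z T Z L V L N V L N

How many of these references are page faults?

Q: miss, frames [Q]
T: miss, frames [Q, T]
Z: miss, frames [Q, T, Z]
T: hit
Z: hit
L: miss, evict Q, frames [T, Z, L]
V: miss, evict T, frames [Z, L, V]
L: hit
N: miss, evict Z, frames [L, V, N]
V: hit
L: hit
N: hit
Page faults: 6.

6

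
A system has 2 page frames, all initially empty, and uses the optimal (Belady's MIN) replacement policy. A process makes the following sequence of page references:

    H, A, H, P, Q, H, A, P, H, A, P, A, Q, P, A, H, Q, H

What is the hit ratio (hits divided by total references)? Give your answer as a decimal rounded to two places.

0.44

H → miss, frames (H)
A → miss, frames (H A)
H → hit
P → miss, evict A, frames (H P)
Q → miss, evict P, frames (H Q)
H → hit
A → miss, evict Q, frames (H A)
P → miss, evict A, frames (H P)
H → hit
A → miss, evict H, frames (P A)
P → hit
A → hit
Q → miss, evict A, frames (P Q)
P → hit
A → miss, evict P, frames (Q A)
H → miss, evict A, frames (Q H)
Q → hit
H → hit
Hits: 8 of 18 references → 8/18 = 0.4444.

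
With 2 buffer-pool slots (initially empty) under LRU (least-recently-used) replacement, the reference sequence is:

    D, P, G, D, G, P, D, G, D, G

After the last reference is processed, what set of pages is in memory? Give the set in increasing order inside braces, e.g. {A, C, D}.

{D, G}

D: miss, frames {D}
P: miss, frames {D,P}
G: miss, evict D, frames {P,G}
D: miss, evict P, frames {G,D}
G: hit
P: miss, evict D, frames {G,P}
D: miss, evict G, frames {P,D}
G: miss, evict P, frames {D,G}
D: hit
G: hit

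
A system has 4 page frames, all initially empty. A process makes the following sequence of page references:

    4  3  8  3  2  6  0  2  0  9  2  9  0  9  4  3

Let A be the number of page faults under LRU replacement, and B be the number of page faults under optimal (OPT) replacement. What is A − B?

1

Under LRU: F F F . F F F . . F . . . . F F → 9 faults.
Under OPT: F F F . F F F . . F . . . . . F → 8 faults.
A − B = 9 − 8 = 1.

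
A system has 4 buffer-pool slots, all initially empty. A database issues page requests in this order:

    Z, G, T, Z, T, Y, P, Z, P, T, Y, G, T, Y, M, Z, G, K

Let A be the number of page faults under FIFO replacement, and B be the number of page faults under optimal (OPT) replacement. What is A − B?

5

Under FIFO: F F F . . F F F . . . F F F F F F F → 13 faults.
Under OPT: F F F . . F F . . . . F . . F . . F → 8 faults.
A − B = 13 − 8 = 5.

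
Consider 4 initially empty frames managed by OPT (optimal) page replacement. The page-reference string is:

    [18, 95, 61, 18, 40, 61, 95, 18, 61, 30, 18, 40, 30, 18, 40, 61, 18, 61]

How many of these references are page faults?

5

18 -> miss, frames [18]
95 -> miss, frames [18, 95]
61 -> miss, frames [18, 95, 61]
18 -> hit
40 -> miss, frames [18, 95, 61, 40]
61 -> hit
95 -> hit
18 -> hit
61 -> hit
30 -> miss, evict 95, frames [18, 61, 40, 30]
18 -> hit
40 -> hit
30 -> hit
18 -> hit
40 -> hit
61 -> hit
18 -> hit
61 -> hit
Page faults: 5.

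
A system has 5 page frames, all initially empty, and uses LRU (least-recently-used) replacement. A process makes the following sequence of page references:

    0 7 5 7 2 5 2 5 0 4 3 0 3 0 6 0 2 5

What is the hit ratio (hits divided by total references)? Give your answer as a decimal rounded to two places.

0.50

0: miss, frames [0]
7: miss, frames [0, 7]
5: miss, frames [0, 7, 5]
7: hit
2: miss, frames [0, 5, 7, 2]
5: hit
2: hit
5: hit
0: hit
4: miss, frames [7, 2, 5, 0, 4]
3: miss, evict 7, frames [2, 5, 0, 4, 3]
0: hit
3: hit
0: hit
6: miss, evict 2, frames [5, 4, 3, 0, 6]
0: hit
2: miss, evict 5, frames [4, 3, 6, 0, 2]
5: miss, evict 4, frames [3, 6, 0, 2, 5]
Hits: 9 of 18 references → 9/18 = 0.5000.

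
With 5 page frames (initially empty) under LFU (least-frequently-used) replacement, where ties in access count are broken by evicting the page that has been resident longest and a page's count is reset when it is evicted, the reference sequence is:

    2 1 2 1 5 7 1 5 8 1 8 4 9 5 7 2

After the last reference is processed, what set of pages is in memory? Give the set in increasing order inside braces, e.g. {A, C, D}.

{1, 2, 5, 7, 8}

2 -> miss, frames {2}
1 -> miss, frames {2,1}
2 -> hit
1 -> hit
5 -> miss, frames {2,1,5}
7 -> miss, frames {2,1,5,7}
1 -> hit
5 -> hit
8 -> miss, frames {2,1,5,7,8}
1 -> hit
8 -> hit
4 -> miss, evict 7, frames {2,1,5,8,4}
9 -> miss, evict 4, frames {2,1,5,8,9}
5 -> hit
7 -> miss, evict 9, frames {2,1,5,8,7}
2 -> hit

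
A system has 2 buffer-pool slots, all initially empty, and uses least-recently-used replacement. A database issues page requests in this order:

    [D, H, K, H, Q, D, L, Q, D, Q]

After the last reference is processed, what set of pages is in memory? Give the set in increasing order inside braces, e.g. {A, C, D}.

{D, Q}

D → fault, frames [D]
H → fault, frames [D, H]
K → fault, evict D, frames [H, K]
H → hit
Q → fault, evict K, frames [H, Q]
D → fault, evict H, frames [Q, D]
L → fault, evict Q, frames [D, L]
Q → fault, evict D, frames [L, Q]
D → fault, evict L, frames [Q, D]
Q → hit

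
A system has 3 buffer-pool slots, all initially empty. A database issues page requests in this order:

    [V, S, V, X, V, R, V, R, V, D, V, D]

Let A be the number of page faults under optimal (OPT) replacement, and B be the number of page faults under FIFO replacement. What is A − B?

Under OPT: F F . F . F . . . F . . → 5 faults.
Under FIFO: F F . F . F F . . F . . → 6 faults.
A − B = 5 − 6 = -1.

-1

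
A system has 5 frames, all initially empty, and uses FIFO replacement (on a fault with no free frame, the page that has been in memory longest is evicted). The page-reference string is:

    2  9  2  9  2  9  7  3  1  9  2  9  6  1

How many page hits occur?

8

2 -> fault, frames [2]
9 -> fault, frames [2, 9]
2 -> hit
9 -> hit
2 -> hit
9 -> hit
7 -> fault, frames [2, 9, 7]
3 -> fault, frames [2, 9, 7, 3]
1 -> fault, frames [2, 9, 7, 3, 1]
9 -> hit
2 -> hit
9 -> hit
6 -> fault, evict 2, frames [9, 7, 3, 1, 6]
1 -> hit
Hits: 8.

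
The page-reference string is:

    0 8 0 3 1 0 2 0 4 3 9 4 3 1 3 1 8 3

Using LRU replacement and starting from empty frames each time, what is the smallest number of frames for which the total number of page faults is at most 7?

7

f=1: 18 faults
f=2: 14 faults
f=3: 10 faults
f=4: 10 faults
f=5: 9 faults
f=6: 8 faults
f=7: 7 faults
Smallest f with faults ≤ 7 is 7.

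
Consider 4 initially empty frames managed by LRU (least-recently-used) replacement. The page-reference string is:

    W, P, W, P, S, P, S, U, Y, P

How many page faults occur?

5

W -> fault, frames [W]
P -> fault, frames [W, P]
W -> hit
P -> hit
S -> fault, frames [W, P, S]
P -> hit
S -> hit
U -> fault, frames [W, P, S, U]
Y -> fault, evict W, frames [P, S, U, Y]
P -> hit
Page faults: 5.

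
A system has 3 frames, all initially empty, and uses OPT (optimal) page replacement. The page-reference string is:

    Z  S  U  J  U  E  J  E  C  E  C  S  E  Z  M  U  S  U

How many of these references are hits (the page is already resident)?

Z → fault, frames [Z]
S → fault, frames [Z, S]
U → fault, frames [Z, S, U]
J → fault, evict Z, frames [S, U, J]
U → hit
E → fault, evict U, frames [S, J, E]
J → hit
E → hit
C → fault, evict J, frames [S, E, C]
E → hit
C → hit
S → hit
E → hit
Z → fault, evict C, frames [S, E, Z]
M → fault, evict Z, frames [S, E, M]
U → fault, evict M, frames [S, E, U]
S → hit
U → hit
Hits: 9.

9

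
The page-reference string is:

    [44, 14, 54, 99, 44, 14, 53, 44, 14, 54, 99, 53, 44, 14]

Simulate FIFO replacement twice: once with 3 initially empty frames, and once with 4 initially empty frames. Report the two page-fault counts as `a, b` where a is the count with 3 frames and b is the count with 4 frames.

3 frames: F F F F F F F . . F F . F F → 11 faults.
4 frames: F F F F . . F F F F F F F F → 12 faults.
12 > 11: adding a frame increased faults — Belady's anomaly.

11, 12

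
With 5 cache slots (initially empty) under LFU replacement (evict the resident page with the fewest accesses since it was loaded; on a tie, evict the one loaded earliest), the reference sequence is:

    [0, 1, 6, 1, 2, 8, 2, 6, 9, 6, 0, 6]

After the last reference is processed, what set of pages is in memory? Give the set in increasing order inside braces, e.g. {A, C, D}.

{0, 1, 2, 6, 9}

0 -> fault, frames [0]
1 -> fault, frames [0, 1]
6 -> fault, frames [0, 1, 6]
1 -> hit
2 -> fault, frames [0, 1, 6, 2]
8 -> fault, frames [0, 1, 6, 2, 8]
2 -> hit
6 -> hit
9 -> fault, evict 0, frames [1, 6, 2, 8, 9]
6 -> hit
0 -> fault, evict 8, frames [1, 6, 2, 9, 0]
6 -> hit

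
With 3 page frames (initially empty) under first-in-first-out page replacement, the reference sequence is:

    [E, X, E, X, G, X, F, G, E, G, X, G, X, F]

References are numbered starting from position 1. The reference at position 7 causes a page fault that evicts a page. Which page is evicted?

pos 1: E → fault, frames (E)
pos 2: X → fault, frames (E X)
pos 3: E → hit
pos 4: X → hit
pos 5: G → fault, frames (E X G)
pos 6: X → hit
pos 7: F → fault, evict E, frames (X G F)
At position 7, page E is evicted.

E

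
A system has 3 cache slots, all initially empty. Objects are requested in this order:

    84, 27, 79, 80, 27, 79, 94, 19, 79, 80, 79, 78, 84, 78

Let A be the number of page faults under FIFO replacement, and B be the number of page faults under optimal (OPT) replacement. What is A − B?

2

Under FIFO: F F F F . . F F F F . F F . → 10 faults.
Under OPT: F F F F . . F F . . . F F . → 8 faults.
A − B = 10 − 8 = 2.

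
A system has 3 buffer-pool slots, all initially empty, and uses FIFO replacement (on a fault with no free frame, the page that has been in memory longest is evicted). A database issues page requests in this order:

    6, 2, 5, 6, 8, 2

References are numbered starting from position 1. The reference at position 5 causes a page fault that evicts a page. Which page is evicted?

pos 1: 6 → fault, frames {6}
pos 2: 2 → fault, frames {6,2}
pos 3: 5 → fault, frames {6,2,5}
pos 4: 6 → hit
pos 5: 8 → fault, evict 6, frames {2,5,8}
At position 5, page 6 is evicted.

6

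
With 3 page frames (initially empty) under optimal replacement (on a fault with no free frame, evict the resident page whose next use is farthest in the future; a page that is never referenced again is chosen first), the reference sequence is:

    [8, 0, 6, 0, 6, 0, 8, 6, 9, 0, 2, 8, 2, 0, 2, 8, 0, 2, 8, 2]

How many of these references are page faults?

5

8 → fault, frames [8]
0 → fault, frames [8, 0]
6 → fault, frames [8, 0, 6]
0 → hit
6 → hit
0 → hit
8 → hit
6 → hit
9 → fault, evict 6, frames [8, 0, 9]
0 → hit
2 → fault, evict 9, frames [8, 0, 2]
8 → hit
2 → hit
0 → hit
2 → hit
8 → hit
0 → hit
2 → hit
8 → hit
2 → hit
Page faults: 5.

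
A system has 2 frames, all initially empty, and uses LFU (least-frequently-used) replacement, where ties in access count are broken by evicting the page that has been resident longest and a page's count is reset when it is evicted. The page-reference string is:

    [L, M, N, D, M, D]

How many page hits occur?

1

L -> miss, frames (L)
M -> miss, frames (L M)
N -> miss, evict L, frames (M N)
D -> miss, evict M, frames (N D)
M -> miss, evict N, frames (D M)
D -> hit
Hits: 1.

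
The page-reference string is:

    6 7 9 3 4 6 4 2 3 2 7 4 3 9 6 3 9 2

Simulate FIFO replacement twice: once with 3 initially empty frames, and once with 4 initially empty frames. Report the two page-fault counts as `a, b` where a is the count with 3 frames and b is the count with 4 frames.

14, 12

3 frames: F F F F F F . F F . F F . F F F . F → 14 faults.
4 frames: F F F F F F . F . . F . F F F . . F → 12 faults.
12 < 14: adding a frame reduced faults, as is typical.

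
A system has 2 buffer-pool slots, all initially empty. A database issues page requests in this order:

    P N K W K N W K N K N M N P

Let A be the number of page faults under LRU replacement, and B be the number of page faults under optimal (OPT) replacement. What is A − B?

Under LRU: F F F F . F F F F . . F . F → 10 faults.
Under OPT: F F F F . F . F . . . F . F → 8 faults.
A − B = 10 − 8 = 2.

2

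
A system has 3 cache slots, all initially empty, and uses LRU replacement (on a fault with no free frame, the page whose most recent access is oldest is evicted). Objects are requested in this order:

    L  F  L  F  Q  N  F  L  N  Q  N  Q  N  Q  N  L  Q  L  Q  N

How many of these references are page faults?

6

L: miss, frames {L}
F: miss, frames {L,F}
L: hit
F: hit
Q: miss, frames {L,F,Q}
N: miss, evict L, frames {F,Q,N}
F: hit
L: miss, evict Q, frames {N,F,L}
N: hit
Q: miss, evict F, frames {L,N,Q}
N: hit
Q: hit
N: hit
Q: hit
N: hit
L: hit
Q: hit
L: hit
Q: hit
N: hit
Page faults: 6.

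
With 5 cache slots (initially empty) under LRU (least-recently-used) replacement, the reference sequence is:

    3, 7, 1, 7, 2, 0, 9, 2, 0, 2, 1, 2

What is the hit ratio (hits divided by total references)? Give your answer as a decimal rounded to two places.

3 -> miss, frames (3)
7 -> miss, frames (3 7)
1 -> miss, frames (3 7 1)
7 -> hit
2 -> miss, frames (3 1 7 2)
0 -> miss, frames (3 1 7 2 0)
9 -> miss, evict 3, frames (1 7 2 0 9)
2 -> hit
0 -> hit
2 -> hit
1 -> hit
2 -> hit
Hits: 6 of 12 references → 6/12 = 0.5000.

0.50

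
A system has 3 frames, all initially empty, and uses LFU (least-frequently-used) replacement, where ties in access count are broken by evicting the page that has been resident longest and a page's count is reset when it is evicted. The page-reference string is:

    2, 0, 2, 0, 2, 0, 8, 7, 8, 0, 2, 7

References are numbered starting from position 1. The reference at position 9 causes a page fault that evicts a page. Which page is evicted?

7

pos 1: 2 → fault, frames [2]
pos 2: 0 → fault, frames [2, 0]
pos 3: 2 → hit
pos 4: 0 → hit
pos 5: 2 → hit
pos 6: 0 → hit
pos 7: 8 → fault, frames [2, 0, 8]
pos 8: 7 → fault, evict 8, frames [2, 0, 7]
pos 9: 8 → fault, evict 7, frames [2, 0, 8]
At position 9, page 7 is evicted.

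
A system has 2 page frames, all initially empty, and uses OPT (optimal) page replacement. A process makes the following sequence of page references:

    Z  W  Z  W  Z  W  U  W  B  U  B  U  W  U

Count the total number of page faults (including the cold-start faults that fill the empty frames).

Z → miss, frames {Z}
W → miss, frames {Z,W}
Z → hit
W → hit
Z → hit
W → hit
U → miss, evict Z, frames {W,U}
W → hit
B → miss, evict W, frames {U,B}
U → hit
B → hit
U → hit
W → miss, evict B, frames {U,W}
U → hit
Page faults: 5.

5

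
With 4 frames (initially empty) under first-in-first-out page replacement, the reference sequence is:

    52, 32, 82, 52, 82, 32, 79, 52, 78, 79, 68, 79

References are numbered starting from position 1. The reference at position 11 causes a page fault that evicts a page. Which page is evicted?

32

pos 1: 52 -> miss, frames [52]
pos 2: 32 -> miss, frames [52, 32]
pos 3: 82 -> miss, frames [52, 32, 82]
pos 4: 52 -> hit
pos 5: 82 -> hit
pos 6: 32 -> hit
pos 7: 79 -> miss, frames [52, 32, 82, 79]
pos 8: 52 -> hit
pos 9: 78 -> miss, evict 52, frames [32, 82, 79, 78]
pos 10: 79 -> hit
pos 11: 68 -> miss, evict 32, frames [82, 79, 78, 68]
At position 11, page 32 is evicted.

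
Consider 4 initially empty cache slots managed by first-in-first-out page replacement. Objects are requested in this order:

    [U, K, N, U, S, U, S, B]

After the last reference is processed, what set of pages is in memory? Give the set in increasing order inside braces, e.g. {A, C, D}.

{B, K, N, S}

U: fault, frames (U)
K: fault, frames (U K)
N: fault, frames (U K N)
U: hit
S: fault, frames (U K N S)
U: hit
S: hit
B: fault, evict U, frames (K N S B)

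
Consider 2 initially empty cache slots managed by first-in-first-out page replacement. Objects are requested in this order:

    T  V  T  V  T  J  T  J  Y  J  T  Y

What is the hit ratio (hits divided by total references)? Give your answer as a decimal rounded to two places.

T -> miss, frames (T)
V -> miss, frames (T V)
T -> hit
V -> hit
T -> hit
J -> miss, evict T, frames (V J)
T -> miss, evict V, frames (J T)
J -> hit
Y -> miss, evict J, frames (T Y)
J -> miss, evict T, frames (Y J)
T -> miss, evict Y, frames (J T)
Y -> miss, evict J, frames (T Y)
Hits: 4 of 12 references → 4/12 = 0.3333.

0.33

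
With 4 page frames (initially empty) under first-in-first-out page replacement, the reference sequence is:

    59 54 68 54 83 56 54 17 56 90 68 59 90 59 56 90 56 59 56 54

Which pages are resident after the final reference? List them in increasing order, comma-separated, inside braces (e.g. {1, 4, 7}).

{54, 56, 59, 68}

59 -> miss, frames [59]
54 -> miss, frames [59, 54]
68 -> miss, frames [59, 54, 68]
54 -> hit
83 -> miss, frames [59, 54, 68, 83]
56 -> miss, evict 59, frames [54, 68, 83, 56]
54 -> hit
17 -> miss, evict 54, frames [68, 83, 56, 17]
56 -> hit
90 -> miss, evict 68, frames [83, 56, 17, 90]
68 -> miss, evict 83, frames [56, 17, 90, 68]
59 -> miss, evict 56, frames [17, 90, 68, 59]
90 -> hit
59 -> hit
56 -> miss, evict 17, frames [90, 68, 59, 56]
90 -> hit
56 -> hit
59 -> hit
56 -> hit
54 -> miss, evict 90, frames [68, 59, 56, 54]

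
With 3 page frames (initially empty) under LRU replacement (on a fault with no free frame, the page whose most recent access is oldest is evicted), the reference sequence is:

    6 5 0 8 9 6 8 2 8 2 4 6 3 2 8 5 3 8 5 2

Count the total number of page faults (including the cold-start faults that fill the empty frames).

15

6 → fault, frames {6}
5 → fault, frames {6,5}
0 → fault, frames {6,5,0}
8 → fault, evict 6, frames {5,0,8}
9 → fault, evict 5, frames {0,8,9}
6 → fault, evict 0, frames {8,9,6}
8 → hit
2 → fault, evict 9, frames {6,8,2}
8 → hit
2 → hit
4 → fault, evict 6, frames {8,2,4}
6 → fault, evict 8, frames {2,4,6}
3 → fault, evict 2, frames {4,6,3}
2 → fault, evict 4, frames {6,3,2}
8 → fault, evict 6, frames {3,2,8}
5 → fault, evict 3, frames {2,8,5}
3 → fault, evict 2, frames {8,5,3}
8 → hit
5 → hit
2 → fault, evict 3, frames {8,5,2}
Page faults: 15.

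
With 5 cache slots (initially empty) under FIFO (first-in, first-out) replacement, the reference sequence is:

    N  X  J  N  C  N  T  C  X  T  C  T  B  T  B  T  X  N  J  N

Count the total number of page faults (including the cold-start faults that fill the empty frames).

N → fault, frames {N}
X → fault, frames {N,X}
J → fault, frames {N,X,J}
N → hit
C → fault, frames {N,X,J,C}
N → hit
T → fault, frames {N,X,J,C,T}
C → hit
X → hit
T → hit
C → hit
T → hit
B → fault, evict N, frames {X,J,C,T,B}
T → hit
B → hit
T → hit
X → hit
N → fault, evict X, frames {J,C,T,B,N}
J → hit
N → hit
Page faults: 7.

7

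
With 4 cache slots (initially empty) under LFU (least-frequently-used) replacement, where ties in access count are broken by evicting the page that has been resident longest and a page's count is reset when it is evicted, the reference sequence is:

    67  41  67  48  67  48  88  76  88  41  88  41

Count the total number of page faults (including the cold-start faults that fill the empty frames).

6

67 → fault, frames [67]
41 → fault, frames [67, 41]
67 → hit
48 → fault, frames [67, 41, 48]
67 → hit
48 → hit
88 → fault, frames [67, 41, 48, 88]
76 → fault, evict 41, frames [67, 48, 88, 76]
88 → hit
41 → fault, evict 76, frames [67, 48, 88, 41]
88 → hit
41 → hit
Page faults: 6.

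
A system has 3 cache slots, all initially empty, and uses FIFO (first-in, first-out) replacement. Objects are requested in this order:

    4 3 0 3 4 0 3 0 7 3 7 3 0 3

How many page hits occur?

10

4: fault, frames (4)
3: fault, frames (4 3)
0: fault, frames (4 3 0)
3: hit
4: hit
0: hit
3: hit
0: hit
7: fault, evict 4, frames (3 0 7)
3: hit
7: hit
3: hit
0: hit
3: hit
Hits: 10.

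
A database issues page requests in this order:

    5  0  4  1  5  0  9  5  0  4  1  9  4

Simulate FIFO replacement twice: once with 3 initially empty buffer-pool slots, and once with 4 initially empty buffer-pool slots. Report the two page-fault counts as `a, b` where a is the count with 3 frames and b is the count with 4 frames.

9, 10

3 frames: F F F F F F F . . F F . . → 9 faults.
4 frames: F F F F . . F F F F F F . → 10 faults.
10 > 9: adding a frame increased faults — Belady's anomaly.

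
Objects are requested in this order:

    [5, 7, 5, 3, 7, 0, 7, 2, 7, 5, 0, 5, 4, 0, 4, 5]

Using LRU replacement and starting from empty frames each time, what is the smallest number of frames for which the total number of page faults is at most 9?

3

f=1: 16 faults
f=2: 11 faults
f=3: 8 faults
f=4: 7 faults
f=5: 6 faults
f=6: 6 faults
Smallest f with faults ≤ 9 is 3.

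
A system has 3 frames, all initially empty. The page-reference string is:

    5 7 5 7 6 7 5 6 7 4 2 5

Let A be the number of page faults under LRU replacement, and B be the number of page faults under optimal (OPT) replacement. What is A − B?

Under LRU: F F . . F . . . . F F F → 6 faults.
Under OPT: F F . . F . . . . F F . → 5 faults.
A − B = 6 − 5 = 1.

1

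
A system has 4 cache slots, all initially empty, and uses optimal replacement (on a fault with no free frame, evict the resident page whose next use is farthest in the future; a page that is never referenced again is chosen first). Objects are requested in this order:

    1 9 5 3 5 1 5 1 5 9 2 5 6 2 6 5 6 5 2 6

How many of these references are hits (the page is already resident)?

14

1 -> miss, frames {1}
9 -> miss, frames {1,9}
5 -> miss, frames {1,9,5}
3 -> miss, frames {1,9,5,3}
5 -> hit
1 -> hit
5 -> hit
1 -> hit
5 -> hit
9 -> hit
2 -> miss, evict 3, frames {1,9,5,2}
5 -> hit
6 -> miss, evict 9, frames {1,5,2,6}
2 -> hit
6 -> hit
5 -> hit
6 -> hit
5 -> hit
2 -> hit
6 -> hit
Hits: 14.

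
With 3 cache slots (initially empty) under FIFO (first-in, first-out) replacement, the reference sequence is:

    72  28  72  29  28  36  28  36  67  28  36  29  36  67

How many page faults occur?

9

72: miss, frames (72)
28: miss, frames (72 28)
72: hit
29: miss, frames (72 28 29)
28: hit
36: miss, evict 72, frames (28 29 36)
28: hit
36: hit
67: miss, evict 28, frames (29 36 67)
28: miss, evict 29, frames (36 67 28)
36: hit
29: miss, evict 36, frames (67 28 29)
36: miss, evict 67, frames (28 29 36)
67: miss, evict 28, frames (29 36 67)
Page faults: 9.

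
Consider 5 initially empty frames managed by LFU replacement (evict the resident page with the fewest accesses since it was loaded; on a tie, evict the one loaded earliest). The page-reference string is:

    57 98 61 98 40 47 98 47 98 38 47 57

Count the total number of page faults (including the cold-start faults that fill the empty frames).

7

57: miss, frames [57]
98: miss, frames [57, 98]
61: miss, frames [57, 98, 61]
98: hit
40: miss, frames [57, 98, 61, 40]
47: miss, frames [57, 98, 61, 40, 47]
98: hit
47: hit
98: hit
38: miss, evict 57, frames [98, 61, 40, 47, 38]
47: hit
57: miss, evict 61, frames [98, 40, 47, 38, 57]
Page faults: 7.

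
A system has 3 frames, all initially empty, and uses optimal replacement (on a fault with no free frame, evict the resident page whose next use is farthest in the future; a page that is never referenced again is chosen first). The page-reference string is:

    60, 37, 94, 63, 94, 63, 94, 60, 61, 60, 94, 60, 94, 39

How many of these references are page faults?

60: miss, frames (60)
37: miss, frames (60 37)
94: miss, frames (60 37 94)
63: miss, evict 37, frames (60 94 63)
94: hit
63: hit
94: hit
60: hit
61: miss, evict 63, frames (60 94 61)
60: hit
94: hit
60: hit
94: hit
39: miss, evict 61, frames (60 94 39)
Page faults: 6.

6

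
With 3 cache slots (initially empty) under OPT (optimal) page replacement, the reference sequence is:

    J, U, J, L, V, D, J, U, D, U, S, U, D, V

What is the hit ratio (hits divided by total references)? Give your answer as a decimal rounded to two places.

J -> miss, frames {J}
U -> miss, frames {J,U}
J -> hit
L -> miss, frames {J,U,L}
V -> miss, evict L, frames {J,U,V}
D -> miss, evict V, frames {J,U,D}
J -> hit
U -> hit
D -> hit
U -> hit
S -> miss, evict J, frames {U,D,S}
U -> hit
D -> hit
V -> miss, evict S, frames {U,D,V}
Hits: 7 of 14 references → 7/14 = 0.5000.

0.50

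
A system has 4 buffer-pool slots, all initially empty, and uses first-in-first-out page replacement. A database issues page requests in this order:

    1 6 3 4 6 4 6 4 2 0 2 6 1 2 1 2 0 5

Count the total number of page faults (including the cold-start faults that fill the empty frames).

1 → fault, frames [1]
6 → fault, frames [1, 6]
3 → fault, frames [1, 6, 3]
4 → fault, frames [1, 6, 3, 4]
6 → hit
4 → hit
6 → hit
4 → hit
2 → fault, evict 1, frames [6, 3, 4, 2]
0 → fault, evict 6, frames [3, 4, 2, 0]
2 → hit
6 → fault, evict 3, frames [4, 2, 0, 6]
1 → fault, evict 4, frames [2, 0, 6, 1]
2 → hit
1 → hit
2 → hit
0 → hit
5 → fault, evict 2, frames [0, 6, 1, 5]
Page faults: 9.

9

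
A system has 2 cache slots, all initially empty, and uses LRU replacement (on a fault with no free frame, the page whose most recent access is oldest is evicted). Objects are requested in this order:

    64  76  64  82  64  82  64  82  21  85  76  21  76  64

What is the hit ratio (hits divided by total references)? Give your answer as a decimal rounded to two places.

64: fault, frames (64)
76: fault, frames (64 76)
64: hit
82: fault, evict 76, frames (64 82)
64: hit
82: hit
64: hit
82: hit
21: fault, evict 64, frames (82 21)
85: fault, evict 82, frames (21 85)
76: fault, evict 21, frames (85 76)
21: fault, evict 85, frames (76 21)
76: hit
64: fault, evict 21, frames (76 64)
Hits: 6 of 14 references → 6/14 = 0.4286.

0.43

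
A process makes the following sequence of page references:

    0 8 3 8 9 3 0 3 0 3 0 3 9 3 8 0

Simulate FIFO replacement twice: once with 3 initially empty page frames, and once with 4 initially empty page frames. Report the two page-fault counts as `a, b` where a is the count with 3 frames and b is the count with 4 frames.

6, 4

3 frames: F F F . F . F . . . . . . . F . → 6 faults.
4 frames: F F F . F . . . . . . . . . . . → 4 faults.
4 < 6: adding a frame reduced faults, as is typical.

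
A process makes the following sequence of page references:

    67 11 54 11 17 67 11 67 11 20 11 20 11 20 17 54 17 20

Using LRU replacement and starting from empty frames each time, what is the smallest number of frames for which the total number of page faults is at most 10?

2

f=1: 18 faults
f=2: 10 faults
f=3: 8 faults
f=4: 6 faults
f=5: 5 faults
Smallest f with faults ≤ 10 is 2.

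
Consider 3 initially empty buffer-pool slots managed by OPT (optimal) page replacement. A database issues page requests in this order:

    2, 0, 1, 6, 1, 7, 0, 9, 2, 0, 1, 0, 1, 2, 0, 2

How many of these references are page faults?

7

2 → miss, frames [2]
0 → miss, frames [2, 0]
1 → miss, frames [2, 0, 1]
6 → miss, evict 2, frames [0, 1, 6]
1 → hit
7 → miss, evict 6, frames [0, 1, 7]
0 → hit
9 → miss, evict 7, frames [0, 1, 9]
2 → miss, evict 9, frames [0, 1, 2]
0 → hit
1 → hit
0 → hit
1 → hit
2 → hit
0 → hit
2 → hit
Page faults: 7.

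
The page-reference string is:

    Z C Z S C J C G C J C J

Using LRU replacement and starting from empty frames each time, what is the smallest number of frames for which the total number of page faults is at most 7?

f=1: 12 faults
f=2: 7 faults
f=3: 5 faults
f=4: 5 faults
f=5: 5 faults
Smallest f with faults ≤ 7 is 2.

2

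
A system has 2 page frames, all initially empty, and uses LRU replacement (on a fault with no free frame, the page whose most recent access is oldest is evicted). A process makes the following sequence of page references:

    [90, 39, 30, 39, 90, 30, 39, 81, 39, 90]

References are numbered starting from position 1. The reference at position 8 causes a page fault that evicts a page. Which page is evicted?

pos 1: 90 -> miss, frames (90)
pos 2: 39 -> miss, frames (90 39)
pos 3: 30 -> miss, evict 90, frames (39 30)
pos 4: 39 -> hit
pos 5: 90 -> miss, evict 30, frames (39 90)
pos 6: 30 -> miss, evict 39, frames (90 30)
pos 7: 39 -> miss, evict 90, frames (30 39)
pos 8: 81 -> miss, evict 30, frames (39 81)
At position 8, page 30 is evicted.

30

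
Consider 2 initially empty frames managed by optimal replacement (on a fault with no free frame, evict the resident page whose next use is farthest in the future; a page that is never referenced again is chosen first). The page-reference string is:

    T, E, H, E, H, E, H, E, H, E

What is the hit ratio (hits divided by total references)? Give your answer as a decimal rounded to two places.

0.70

T → miss, frames {T}
E → miss, frames {T,E}
H → miss, evict T, frames {E,H}
E → hit
H → hit
E → hit
H → hit
E → hit
H → hit
E → hit
Hits: 7 of 10 references → 7/10 = 0.7000.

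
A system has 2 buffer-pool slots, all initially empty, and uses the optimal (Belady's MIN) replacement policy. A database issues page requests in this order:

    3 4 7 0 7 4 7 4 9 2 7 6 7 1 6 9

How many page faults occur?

10

3: miss, frames (3)
4: miss, frames (3 4)
7: miss, evict 3, frames (4 7)
0: miss, evict 4, frames (7 0)
7: hit
4: miss, evict 0, frames (7 4)
7: hit
4: hit
9: miss, evict 4, frames (7 9)
2: miss, evict 9, frames (7 2)
7: hit
6: miss, evict 2, frames (7 6)
7: hit
1: miss, evict 7, frames (6 1)
6: hit
9: miss, evict 1, frames (6 9)
Page faults: 10.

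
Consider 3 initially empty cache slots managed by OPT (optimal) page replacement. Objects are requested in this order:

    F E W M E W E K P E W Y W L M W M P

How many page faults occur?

F: fault, frames [F]
E: fault, frames [F, E]
W: fault, frames [F, E, W]
M: fault, evict F, frames [E, W, M]
E: hit
W: hit
E: hit
K: fault, evict M, frames [E, W, K]
P: fault, evict K, frames [E, W, P]
E: hit
W: hit
Y: fault, evict E, frames [W, P, Y]
W: hit
L: fault, evict Y, frames [W, P, L]
M: fault, evict L, frames [W, P, M]
W: hit
M: hit
P: hit
Page faults: 9.

9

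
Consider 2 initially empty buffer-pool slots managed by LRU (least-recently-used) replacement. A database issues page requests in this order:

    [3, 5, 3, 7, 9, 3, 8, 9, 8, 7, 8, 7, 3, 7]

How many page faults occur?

9

3: miss, frames (3)
5: miss, frames (3 5)
3: hit
7: miss, evict 5, frames (3 7)
9: miss, evict 3, frames (7 9)
3: miss, evict 7, frames (9 3)
8: miss, evict 9, frames (3 8)
9: miss, evict 3, frames (8 9)
8: hit
7: miss, evict 9, frames (8 7)
8: hit
7: hit
3: miss, evict 8, frames (7 3)
7: hit
Page faults: 9.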